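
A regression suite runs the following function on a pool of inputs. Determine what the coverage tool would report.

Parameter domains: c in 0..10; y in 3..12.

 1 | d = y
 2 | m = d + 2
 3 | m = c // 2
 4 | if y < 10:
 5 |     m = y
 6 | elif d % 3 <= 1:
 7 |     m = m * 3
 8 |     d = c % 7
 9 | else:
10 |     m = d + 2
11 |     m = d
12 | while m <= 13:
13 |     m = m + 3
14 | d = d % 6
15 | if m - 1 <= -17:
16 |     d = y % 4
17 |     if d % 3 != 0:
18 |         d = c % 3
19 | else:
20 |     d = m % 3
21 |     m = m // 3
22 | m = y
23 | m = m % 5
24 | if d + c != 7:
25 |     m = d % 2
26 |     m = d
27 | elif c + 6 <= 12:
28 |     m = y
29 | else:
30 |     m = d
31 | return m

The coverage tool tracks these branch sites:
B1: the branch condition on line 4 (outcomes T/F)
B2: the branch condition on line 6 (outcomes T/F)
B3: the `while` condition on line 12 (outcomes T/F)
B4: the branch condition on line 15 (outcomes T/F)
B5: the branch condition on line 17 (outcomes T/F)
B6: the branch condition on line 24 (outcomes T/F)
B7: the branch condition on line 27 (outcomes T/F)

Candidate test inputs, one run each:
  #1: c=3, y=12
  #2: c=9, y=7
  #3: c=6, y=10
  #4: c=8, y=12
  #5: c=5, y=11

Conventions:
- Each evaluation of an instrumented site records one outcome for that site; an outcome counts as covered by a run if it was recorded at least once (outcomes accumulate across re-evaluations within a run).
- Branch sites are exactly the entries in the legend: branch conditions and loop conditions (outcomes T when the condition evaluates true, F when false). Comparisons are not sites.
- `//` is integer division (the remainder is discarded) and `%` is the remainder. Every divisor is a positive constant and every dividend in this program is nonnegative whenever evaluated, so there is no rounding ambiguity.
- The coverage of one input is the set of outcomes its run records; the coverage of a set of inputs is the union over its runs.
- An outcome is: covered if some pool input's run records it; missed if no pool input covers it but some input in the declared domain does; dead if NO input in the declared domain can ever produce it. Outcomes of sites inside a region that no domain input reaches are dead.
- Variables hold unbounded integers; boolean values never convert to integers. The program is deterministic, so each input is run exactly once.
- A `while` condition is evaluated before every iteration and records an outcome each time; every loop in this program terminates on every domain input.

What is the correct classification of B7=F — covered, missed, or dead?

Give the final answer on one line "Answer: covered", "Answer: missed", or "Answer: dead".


no pool input records B7=F
but domain input (c=7, y=3) does record it -> reachable, so missed
Answer: missed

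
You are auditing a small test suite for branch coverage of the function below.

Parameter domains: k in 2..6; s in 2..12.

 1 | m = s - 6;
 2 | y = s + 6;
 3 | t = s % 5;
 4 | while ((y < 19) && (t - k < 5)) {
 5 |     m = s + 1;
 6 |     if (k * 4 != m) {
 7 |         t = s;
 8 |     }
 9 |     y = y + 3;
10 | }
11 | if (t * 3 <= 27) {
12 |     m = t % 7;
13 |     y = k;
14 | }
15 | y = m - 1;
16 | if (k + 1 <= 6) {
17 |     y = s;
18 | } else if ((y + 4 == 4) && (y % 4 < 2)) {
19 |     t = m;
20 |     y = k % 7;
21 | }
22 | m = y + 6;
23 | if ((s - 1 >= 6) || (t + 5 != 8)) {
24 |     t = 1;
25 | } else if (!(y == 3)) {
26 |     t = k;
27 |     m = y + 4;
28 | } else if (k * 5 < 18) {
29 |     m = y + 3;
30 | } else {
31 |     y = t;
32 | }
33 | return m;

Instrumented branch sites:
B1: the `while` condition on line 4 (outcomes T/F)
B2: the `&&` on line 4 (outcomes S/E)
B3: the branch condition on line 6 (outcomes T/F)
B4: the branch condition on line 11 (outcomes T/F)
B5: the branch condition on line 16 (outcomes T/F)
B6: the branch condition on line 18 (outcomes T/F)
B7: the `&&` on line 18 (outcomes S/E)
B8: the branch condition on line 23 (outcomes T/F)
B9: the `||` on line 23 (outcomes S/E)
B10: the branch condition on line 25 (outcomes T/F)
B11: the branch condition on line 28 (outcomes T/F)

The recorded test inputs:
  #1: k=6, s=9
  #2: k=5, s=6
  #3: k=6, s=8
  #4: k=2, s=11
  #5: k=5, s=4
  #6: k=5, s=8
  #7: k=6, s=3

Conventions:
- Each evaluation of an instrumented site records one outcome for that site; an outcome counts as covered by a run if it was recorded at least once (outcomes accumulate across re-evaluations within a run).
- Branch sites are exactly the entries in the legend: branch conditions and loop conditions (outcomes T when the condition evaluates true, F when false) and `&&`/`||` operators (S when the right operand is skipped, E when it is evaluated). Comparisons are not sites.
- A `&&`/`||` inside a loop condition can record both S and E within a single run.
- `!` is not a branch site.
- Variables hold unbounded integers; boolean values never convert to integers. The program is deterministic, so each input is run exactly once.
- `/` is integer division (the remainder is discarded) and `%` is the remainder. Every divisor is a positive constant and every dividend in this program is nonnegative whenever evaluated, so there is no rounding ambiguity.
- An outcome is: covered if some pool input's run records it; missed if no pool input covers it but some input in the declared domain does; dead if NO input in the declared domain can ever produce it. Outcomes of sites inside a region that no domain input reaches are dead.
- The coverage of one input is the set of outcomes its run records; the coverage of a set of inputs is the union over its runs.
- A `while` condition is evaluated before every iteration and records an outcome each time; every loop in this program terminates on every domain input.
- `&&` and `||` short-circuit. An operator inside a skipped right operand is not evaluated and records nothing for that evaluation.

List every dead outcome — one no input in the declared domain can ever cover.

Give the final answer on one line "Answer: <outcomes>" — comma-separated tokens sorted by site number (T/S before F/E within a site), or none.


exhaustive pass over the 55-input domain:
  reachable outcomes have witnesses, e.g. B1=T (e.g. k=2, s=2), B1=F (e.g. k=2, s=2), B2=S (e.g. k=2, s=2), B2=E (e.g. k=2, s=2)
Answer: none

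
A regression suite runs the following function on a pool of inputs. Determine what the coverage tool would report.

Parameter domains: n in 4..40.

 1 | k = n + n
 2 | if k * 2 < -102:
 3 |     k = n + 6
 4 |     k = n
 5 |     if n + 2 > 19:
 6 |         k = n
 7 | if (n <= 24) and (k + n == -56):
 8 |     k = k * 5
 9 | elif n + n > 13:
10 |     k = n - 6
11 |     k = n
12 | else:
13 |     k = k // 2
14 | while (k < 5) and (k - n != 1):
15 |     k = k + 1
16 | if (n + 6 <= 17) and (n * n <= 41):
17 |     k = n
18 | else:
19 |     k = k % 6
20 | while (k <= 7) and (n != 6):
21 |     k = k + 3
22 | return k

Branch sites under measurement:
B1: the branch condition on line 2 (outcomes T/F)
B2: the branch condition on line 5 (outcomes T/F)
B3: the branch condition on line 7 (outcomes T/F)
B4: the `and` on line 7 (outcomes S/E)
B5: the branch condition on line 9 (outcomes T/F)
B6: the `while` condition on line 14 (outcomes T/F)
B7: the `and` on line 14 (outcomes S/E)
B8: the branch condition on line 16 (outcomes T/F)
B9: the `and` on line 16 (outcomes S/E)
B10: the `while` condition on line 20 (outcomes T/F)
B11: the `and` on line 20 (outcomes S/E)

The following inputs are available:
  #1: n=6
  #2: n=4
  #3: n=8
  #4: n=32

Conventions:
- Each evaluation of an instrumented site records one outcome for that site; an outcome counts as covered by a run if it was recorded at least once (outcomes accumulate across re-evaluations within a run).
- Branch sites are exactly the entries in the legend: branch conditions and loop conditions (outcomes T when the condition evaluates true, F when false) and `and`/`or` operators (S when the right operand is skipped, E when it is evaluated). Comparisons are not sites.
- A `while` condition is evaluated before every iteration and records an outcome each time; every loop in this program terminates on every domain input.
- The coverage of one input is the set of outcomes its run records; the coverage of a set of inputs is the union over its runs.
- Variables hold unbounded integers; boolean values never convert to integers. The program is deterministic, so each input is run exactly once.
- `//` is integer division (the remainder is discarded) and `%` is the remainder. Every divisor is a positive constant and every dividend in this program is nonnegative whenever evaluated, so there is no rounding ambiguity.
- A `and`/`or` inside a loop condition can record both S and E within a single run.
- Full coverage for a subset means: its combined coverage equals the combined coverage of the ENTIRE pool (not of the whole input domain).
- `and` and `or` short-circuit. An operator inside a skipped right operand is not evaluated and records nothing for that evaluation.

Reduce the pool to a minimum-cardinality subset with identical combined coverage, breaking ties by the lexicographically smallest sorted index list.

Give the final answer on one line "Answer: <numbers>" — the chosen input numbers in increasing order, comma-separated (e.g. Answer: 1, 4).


run #1 (n=6) runs B1->F, B4->E, B3->F, B5->F, B7->S, B6->F, B9->E, B8->T, B11->E, B10->F; records B1=F, B3=F, B4=E, B5=F, B6=F, B7=S, B8=T, B9=E, B10=F, B11=E
run #2 (n=4) runs B1->F, B4->E, B3->F, B5->F, B7->E, B6->T, B7->S, B6->F, B9->E, B8->T, B11->E, B10->T, B11->E, B10->T, ...; records B1=F, B3=F, B4=E, B5=F, B6=T, B6=F, B7=S, B7=E, B8=T, B9=E, B10=T, B10=F, B11=S, B11=E
run #3 (n=8) runs B1->F, B4->E, B3->F, B5->T, B7->S, B6->F, B9->E, B8->F, B11->E, B10->T, B11->E, B10->T, B11->S, B10->F; records B1=F, B3=F, B4=E, B5=T, B6=F, B7=S, B8=F, B9=E, B10=T, B10=F, B11=S, B11=E
run #4 (n=32) runs B1->F, B4->S, B3->F, B5->T, B7->S, B6->F, B9->S, B8->F, B11->E, B10->T, B11->E, B10->T, B11->S, B10->F; records B1=F, B3=F, B4=S, B5=T, B6=F, B7=S, B8=F, B9=S, B10=T, B10=F, B11=S, B11=E
together the pool reaches 18 outcomes: B1=F, B3=F, B4=S, B4=E, B5=T, B5=F, B6=T, B6=F, B7=S, B7=E, B8=T, B8=F, B9=S, B9=E, B10=T, B10=F, B11=S, B11=E
checked all size-1 subsets: none covers 18 outcomes (max 14/18)
at size 2, {2, 4} reaches all 18 outcomes; every lexicographically earlier size-2 subset fails
Answer: 2, 4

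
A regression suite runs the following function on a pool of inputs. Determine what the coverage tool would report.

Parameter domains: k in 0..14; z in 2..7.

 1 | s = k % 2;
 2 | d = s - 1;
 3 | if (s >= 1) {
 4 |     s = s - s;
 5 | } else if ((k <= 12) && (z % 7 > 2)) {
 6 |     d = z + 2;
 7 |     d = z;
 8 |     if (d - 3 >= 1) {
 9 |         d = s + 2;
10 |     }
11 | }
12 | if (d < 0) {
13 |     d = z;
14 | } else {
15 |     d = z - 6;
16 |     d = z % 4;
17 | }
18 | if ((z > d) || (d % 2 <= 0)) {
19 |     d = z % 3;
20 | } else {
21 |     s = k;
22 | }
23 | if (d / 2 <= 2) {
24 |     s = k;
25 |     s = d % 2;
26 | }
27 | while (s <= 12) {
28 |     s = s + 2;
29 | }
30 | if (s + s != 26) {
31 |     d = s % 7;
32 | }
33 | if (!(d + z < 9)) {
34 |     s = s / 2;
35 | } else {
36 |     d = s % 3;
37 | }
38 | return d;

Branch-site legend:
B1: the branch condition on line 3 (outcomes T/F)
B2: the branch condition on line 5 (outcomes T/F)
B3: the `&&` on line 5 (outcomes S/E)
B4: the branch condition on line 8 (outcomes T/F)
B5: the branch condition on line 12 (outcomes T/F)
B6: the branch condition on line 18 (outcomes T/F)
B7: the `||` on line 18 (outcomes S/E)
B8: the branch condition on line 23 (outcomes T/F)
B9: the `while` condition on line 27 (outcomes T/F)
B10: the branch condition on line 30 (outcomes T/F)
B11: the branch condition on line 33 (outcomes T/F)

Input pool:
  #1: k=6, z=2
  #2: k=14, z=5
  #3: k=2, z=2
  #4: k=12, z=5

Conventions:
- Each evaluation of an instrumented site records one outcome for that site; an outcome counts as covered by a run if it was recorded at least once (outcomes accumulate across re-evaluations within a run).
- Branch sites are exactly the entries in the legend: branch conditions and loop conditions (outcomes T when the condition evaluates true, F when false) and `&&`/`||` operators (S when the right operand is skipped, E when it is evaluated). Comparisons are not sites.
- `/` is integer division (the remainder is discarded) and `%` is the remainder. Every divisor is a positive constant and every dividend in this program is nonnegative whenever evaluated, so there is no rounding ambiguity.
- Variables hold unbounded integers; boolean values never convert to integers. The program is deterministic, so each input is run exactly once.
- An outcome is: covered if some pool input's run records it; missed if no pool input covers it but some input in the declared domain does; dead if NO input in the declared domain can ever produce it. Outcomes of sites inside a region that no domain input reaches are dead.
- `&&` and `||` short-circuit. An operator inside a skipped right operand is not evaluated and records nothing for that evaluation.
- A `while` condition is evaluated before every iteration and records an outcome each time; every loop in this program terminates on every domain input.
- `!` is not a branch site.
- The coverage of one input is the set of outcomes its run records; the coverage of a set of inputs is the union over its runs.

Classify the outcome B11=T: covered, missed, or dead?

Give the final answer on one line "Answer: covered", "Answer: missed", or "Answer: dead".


B11=T is recorded by pool input(s) 2 -> covered
Answer: covered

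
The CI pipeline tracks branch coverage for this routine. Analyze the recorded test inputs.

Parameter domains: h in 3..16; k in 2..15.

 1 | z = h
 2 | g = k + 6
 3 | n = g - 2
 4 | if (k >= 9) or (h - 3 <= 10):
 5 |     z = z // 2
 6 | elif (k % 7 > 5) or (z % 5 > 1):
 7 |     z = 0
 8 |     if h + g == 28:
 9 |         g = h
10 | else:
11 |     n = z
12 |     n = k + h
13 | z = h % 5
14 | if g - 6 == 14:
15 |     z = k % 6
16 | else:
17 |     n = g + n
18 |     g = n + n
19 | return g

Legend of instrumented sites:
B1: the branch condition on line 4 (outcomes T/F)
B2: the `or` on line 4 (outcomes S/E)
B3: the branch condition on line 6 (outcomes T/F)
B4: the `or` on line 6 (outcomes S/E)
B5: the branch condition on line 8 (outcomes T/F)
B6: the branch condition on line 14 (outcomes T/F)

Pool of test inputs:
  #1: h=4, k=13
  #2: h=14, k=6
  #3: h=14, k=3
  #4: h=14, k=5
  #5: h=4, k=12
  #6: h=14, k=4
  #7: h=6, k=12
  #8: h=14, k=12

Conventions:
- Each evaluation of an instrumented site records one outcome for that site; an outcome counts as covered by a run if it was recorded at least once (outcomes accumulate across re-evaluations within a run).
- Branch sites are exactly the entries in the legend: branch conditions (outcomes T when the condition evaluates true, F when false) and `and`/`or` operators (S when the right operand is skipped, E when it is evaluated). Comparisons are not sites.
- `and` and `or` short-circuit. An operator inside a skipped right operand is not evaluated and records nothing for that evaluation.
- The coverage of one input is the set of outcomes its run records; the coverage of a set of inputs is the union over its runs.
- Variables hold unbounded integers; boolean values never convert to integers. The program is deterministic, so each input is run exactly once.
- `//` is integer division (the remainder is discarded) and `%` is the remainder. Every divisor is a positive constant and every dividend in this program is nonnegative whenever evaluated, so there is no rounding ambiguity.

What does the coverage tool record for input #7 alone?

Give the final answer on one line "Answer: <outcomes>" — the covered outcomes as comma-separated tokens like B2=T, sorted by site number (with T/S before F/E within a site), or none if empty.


Running input #7 (h=6, k=12), event by event:
  B2->S, B1->T, B6->F
as a set, this run covers: B1=T, B2=S, B6=F
Answer: B1=T, B2=S, B6=F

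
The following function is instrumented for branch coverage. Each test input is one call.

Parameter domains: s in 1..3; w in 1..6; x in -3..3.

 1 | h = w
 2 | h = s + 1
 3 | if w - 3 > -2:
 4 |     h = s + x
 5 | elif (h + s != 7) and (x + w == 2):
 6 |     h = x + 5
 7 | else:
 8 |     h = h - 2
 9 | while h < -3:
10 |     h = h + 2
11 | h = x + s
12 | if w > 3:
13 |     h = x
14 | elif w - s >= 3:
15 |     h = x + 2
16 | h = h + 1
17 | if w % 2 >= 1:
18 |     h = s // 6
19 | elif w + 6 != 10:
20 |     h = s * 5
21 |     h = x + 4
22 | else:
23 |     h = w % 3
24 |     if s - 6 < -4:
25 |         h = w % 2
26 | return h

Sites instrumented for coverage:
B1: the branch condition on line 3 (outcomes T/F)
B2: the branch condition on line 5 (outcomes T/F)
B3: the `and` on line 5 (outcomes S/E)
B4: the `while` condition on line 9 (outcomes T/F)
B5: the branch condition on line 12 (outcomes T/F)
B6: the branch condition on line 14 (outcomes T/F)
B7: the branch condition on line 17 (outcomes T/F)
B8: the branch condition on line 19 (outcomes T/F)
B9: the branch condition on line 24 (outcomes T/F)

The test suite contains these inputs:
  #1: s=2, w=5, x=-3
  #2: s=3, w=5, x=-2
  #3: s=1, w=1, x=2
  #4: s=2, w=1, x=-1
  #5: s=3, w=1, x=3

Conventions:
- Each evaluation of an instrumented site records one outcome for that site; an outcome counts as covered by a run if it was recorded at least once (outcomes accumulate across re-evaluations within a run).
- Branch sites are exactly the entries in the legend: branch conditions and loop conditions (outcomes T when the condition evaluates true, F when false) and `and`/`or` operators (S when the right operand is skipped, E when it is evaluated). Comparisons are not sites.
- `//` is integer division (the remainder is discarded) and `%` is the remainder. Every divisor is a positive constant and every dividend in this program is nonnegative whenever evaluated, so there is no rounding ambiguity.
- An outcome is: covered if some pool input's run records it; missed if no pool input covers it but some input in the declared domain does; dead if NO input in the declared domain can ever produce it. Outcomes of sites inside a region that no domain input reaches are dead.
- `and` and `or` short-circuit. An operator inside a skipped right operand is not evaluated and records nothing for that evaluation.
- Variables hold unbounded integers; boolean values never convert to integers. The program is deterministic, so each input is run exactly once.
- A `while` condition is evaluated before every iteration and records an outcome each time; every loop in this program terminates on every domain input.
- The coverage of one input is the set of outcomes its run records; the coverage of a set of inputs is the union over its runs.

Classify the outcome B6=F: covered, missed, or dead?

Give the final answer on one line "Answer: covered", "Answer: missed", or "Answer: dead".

B6=F is recorded by pool input(s) 3, 4, 5 -> covered

Answer: covered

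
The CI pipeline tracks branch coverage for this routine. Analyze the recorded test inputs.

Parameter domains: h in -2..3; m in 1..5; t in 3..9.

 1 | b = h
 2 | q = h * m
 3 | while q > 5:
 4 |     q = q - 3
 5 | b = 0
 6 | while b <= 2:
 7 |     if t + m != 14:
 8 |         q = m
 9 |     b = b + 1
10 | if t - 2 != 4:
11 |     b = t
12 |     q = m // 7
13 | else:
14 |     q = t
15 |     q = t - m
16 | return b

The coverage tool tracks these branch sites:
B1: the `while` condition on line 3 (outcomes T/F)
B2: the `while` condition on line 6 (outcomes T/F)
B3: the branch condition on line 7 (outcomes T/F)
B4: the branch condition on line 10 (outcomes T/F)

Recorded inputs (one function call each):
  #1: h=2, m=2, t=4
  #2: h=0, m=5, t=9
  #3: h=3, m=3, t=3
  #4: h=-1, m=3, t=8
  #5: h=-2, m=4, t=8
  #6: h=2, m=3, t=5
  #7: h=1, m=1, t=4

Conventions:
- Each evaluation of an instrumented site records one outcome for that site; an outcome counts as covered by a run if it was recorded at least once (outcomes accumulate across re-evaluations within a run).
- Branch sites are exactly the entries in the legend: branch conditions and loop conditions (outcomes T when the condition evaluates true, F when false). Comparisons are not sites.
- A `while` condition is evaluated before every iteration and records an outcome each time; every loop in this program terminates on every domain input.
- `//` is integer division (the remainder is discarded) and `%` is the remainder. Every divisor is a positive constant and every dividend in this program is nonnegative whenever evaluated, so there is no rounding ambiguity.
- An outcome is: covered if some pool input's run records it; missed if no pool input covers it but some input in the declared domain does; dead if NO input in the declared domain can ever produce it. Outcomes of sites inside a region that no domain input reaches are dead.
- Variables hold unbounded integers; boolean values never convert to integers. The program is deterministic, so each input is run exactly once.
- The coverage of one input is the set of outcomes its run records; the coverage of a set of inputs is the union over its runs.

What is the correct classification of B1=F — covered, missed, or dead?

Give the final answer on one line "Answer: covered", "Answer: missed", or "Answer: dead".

B1=F is recorded by pool input(s) 1, 2, 3, 4, 5, 6, 7 -> covered

Answer: covered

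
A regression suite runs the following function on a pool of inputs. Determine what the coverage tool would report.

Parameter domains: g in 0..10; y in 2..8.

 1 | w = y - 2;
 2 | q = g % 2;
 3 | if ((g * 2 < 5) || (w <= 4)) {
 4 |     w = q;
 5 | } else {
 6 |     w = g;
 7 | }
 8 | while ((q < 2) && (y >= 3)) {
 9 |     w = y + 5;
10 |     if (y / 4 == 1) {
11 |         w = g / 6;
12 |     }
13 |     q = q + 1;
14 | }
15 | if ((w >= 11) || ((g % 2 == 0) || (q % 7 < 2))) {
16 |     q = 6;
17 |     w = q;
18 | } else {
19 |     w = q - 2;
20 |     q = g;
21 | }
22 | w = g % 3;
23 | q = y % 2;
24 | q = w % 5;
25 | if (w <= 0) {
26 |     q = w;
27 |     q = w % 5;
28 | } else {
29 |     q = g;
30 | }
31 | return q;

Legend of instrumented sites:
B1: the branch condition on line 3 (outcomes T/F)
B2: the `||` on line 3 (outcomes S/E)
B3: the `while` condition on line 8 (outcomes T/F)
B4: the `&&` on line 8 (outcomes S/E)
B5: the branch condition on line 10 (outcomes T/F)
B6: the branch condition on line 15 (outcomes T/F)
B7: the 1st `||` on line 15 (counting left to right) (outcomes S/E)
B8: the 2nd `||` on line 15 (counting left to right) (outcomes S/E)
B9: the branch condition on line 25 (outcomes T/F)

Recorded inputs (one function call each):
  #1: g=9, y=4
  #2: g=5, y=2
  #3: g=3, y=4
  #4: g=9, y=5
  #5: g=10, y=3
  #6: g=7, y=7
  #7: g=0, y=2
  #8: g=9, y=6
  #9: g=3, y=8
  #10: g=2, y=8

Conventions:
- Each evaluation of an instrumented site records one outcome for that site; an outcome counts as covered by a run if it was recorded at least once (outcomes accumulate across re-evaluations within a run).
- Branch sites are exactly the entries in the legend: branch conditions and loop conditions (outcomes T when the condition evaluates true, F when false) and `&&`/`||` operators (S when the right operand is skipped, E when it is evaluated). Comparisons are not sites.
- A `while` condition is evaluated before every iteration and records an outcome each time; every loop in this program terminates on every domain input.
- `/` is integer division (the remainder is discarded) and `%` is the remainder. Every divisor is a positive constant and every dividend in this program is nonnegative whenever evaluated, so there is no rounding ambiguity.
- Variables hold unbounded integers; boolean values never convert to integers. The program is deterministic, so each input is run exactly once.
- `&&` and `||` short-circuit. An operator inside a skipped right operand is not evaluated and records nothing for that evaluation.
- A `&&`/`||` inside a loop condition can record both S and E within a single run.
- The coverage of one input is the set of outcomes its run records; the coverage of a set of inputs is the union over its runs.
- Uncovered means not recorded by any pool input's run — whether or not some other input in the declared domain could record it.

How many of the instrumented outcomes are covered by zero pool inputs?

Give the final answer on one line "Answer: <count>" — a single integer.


run #1 (g=9, y=4) runs B2->E, B1->T, B4->E, B3->T, B5->T, B4->S, B3->F, B7->E, B8->E, B6->F, B9->T; records B1=T, B2=E, B3=T, B3=F, B4=S, B4=E, B5=T, B6=F, B7=E, B8=E, B9=T
run #2 (g=5, y=2) runs B2->E, B1->T, B4->E, B3->F, B7->E, B8->E, B6->T, B9->F; records B1=T, B2=E, B3=F, B4=E, B6=T, B7=E, B8=E, B9=F
run #3 (g=3, y=4) runs B2->E, B1->T, B4->E, B3->T, B5->T, B4->S, B3->F, B7->E, B8->E, B6->F, B9->T; records B1=T, B2=E, B3=T, B3=F, B4=S, B4=E, B5=T, B6=F, B7=E, B8=E, B9=T
run #4 (g=9, y=5) runs B2->E, B1->T, B4->E, B3->T, B5->T, B4->S, B3->F, B7->E, B8->E, B6->F, B9->T; records B1=T, B2=E, B3=T, B3=F, B4=S, B4=E, B5=T, B6=F, B7=E, B8=E, B9=T
run #5 (g=10, y=3) runs B2->E, B1->T, B4->E, B3->T, B5->F, B4->E, B3->T, B5->F, B4->S, B3->F, B7->E, B8->S, B6->T, B9->F; records B1=T, B2=E, B3=T, B3=F, B4=S, B4=E, B5=F, B6=T, B7=E, B8=S, B9=F
run #6 (g=7, y=7) runs B2->E, B1->F, B4->E, B3->T, B5->T, B4->S, B3->F, B7->E, B8->E, B6->F, B9->F; records B1=F, B2=E, B3=T, B3=F, B4=S, B4=E, B5=T, B6=F, B7=E, B8=E, B9=F
run #7 (g=0, y=2) runs B2->S, B1->T, B4->E, B3->F, B7->E, B8->S, B6->T, B9->T; records B1=T, B2=S, B3=F, B4=E, B6=T, B7=E, B8=S, B9=T
run #8 (g=9, y=6) runs B2->E, B1->T, B4->E, B3->T, B5->T, B4->S, B3->F, B7->E, B8->E, B6->F, B9->T; records B1=T, B2=E, B3=T, B3=F, B4=S, B4=E, B5=T, B6=F, B7=E, B8=E, B9=T
run #9 (g=3, y=8) runs B2->E, B1->F, B4->E, B3->T, B5->F, B4->S, B3->F, B7->S, B6->T, B9->T; records B1=F, B2=E, B3=T, B3=F, B4=S, B4=E, B5=F, B6=T, B7=S, B9=T
run #10 (g=2, y=8) runs B2->S, B1->T, B4->E, B3->T, B5->F, B4->E, B3->T, B5->F, B4->S, B3->F, B7->S, B6->T, B9->F; records B1=T, B2=S, B3=T, B3=F, B4=S, B4=E, B5=F, B6=T, B7=S, B9=F
union over the pool: B1=T, B1=F, B2=S, B2=E, B3=T, B3=F, B4=S, B4=E, B5=T, B5=F, B6=T, B6=F, B7=S, B7=E, B8=S, B8=E, B9=T, B9=F
uncovered (0 of 18): none
Answer: 0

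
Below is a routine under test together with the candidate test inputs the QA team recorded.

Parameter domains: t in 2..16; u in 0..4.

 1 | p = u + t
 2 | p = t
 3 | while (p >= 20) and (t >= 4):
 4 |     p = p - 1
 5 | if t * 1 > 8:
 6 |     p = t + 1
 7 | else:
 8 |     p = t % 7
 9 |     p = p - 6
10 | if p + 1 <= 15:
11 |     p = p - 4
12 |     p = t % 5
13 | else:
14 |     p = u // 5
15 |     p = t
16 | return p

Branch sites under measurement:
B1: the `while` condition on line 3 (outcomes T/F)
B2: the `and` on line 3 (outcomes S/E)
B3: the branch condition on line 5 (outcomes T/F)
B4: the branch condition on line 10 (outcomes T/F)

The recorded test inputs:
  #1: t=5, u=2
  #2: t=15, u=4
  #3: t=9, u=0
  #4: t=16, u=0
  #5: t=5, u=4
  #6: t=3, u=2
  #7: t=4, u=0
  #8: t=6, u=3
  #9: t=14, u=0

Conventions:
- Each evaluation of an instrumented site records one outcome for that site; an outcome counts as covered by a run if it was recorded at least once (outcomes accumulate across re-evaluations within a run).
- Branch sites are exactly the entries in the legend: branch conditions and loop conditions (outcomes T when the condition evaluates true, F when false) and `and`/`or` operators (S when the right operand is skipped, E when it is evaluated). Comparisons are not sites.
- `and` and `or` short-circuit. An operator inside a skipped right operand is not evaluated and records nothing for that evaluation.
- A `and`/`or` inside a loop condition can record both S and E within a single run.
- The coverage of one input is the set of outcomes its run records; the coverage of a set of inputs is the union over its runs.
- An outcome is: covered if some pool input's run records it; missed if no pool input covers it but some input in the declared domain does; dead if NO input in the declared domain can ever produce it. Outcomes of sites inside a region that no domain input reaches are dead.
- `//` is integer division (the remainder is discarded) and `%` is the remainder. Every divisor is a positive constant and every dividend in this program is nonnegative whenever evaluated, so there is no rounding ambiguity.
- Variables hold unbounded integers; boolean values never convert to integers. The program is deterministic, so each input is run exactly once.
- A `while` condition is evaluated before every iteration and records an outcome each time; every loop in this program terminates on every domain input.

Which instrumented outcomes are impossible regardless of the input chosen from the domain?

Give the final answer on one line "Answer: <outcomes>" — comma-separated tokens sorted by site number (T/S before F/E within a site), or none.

running all 75 domain inputs and tallying outcomes:
  B1=T: no domain input ever produces it -> dead
  B2=E: no domain input ever produces it -> dead
  reachable outcomes have witnesses, e.g. B1=F (e.g. t=2, u=0), B2=S (e.g. t=2, u=0), B3=T (e.g. t=9, u=0), B3=F (e.g. t=2, u=0)

Answer: B1=T, B2=E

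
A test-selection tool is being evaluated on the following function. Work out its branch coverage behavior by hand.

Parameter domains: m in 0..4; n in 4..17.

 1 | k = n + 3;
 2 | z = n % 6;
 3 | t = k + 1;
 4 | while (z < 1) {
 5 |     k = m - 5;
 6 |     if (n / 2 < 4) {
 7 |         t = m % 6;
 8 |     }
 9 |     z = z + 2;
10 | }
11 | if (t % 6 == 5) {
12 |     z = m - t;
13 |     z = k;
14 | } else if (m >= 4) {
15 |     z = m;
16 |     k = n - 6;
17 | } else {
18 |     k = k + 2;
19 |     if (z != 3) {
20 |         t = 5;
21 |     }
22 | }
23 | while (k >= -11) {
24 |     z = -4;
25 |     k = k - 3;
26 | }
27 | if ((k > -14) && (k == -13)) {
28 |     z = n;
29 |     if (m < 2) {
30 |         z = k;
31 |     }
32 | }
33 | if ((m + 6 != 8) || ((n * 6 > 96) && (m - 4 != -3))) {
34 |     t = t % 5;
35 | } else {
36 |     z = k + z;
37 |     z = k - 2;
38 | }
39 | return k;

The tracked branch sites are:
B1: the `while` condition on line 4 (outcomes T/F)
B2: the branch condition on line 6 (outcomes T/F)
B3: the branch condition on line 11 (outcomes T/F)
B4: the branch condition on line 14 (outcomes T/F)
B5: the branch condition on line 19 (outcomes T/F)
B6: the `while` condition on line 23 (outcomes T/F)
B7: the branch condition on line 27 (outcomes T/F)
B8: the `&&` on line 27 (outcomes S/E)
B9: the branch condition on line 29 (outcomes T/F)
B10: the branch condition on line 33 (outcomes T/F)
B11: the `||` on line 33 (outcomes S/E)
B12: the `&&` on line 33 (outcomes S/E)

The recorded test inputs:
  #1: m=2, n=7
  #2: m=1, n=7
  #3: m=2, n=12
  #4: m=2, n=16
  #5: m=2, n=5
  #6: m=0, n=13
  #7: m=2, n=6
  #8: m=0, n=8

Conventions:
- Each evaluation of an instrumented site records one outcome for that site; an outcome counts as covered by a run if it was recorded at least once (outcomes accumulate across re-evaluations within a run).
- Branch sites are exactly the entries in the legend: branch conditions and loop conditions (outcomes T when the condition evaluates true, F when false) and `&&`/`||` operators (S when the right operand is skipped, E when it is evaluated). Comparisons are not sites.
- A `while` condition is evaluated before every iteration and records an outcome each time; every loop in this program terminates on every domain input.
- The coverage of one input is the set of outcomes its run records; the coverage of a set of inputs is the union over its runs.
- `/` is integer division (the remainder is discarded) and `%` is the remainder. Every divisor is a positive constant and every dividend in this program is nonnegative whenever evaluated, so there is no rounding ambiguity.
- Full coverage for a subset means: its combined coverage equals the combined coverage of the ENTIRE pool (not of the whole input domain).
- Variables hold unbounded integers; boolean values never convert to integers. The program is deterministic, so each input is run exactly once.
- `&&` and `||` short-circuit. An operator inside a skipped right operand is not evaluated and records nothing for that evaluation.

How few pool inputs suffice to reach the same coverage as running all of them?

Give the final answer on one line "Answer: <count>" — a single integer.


test 1 (m=2, n=7) fires B1->F, B3->T, B6->T, B6->T, B6->T, B6->T, B6->T, B6->T, B6->T, B6->T, B6->F, B8->S, B7->F, B11->E, ...; hits B1=F, B3=T, B6=T, B6=F, B7=F, B8=S, B10=F, B11=E, B12=S
test 2 (m=1, n=7) fires B1->F, B3->T, B6->T, B6->T, B6->T, B6->T, B6->T, B6->T, B6->T, B6->T, B6->F, B8->S, B7->F, B11->S, ...; hits B1=F, B3=T, B6=T, B6=F, B7=F, B8=S, B10=T, B11=S
test 3 (m=2, n=12) fires B1->T, B2->F, B1->F, B3->F, B4->F, B5->T, B6->T, B6->T, B6->T, B6->T, B6->F, B8->E, B7->T, B9->F, ...; hits B1=T, B1=F, B2=F, B3=F, B4=F, B5=T, B6=T, B6=F, B7=T, B8=E, B9=F, B10=F, B11=E, B12=S
test 4 (m=2, n=16) fires B1->F, B3->F, B4->F, B5->T, B6->T, B6->T, B6->T, B6->T, B6->T, B6->T, B6->T, B6->T, B6->T, B6->T, ...; hits B1=F, B3=F, B4=F, B5=T, B6=T, B6=F, B7=F, B8=E, B10=F, B11=E, B12=S
test 5 (m=2, n=5) fires B1->F, B3->F, B4->F, B5->T, B6->T, B6->T, B6->T, B6->T, B6->T, B6->T, B6->T, B6->T, B6->F, B8->S, ...; hits B1=F, B3=F, B4=F, B5=T, B6=T, B6=F, B7=F, B8=S, B10=F, B11=E, B12=S
test 6 (m=0, n=13) fires B1->F, B3->T, B6->T, B6->T, B6->T, B6->T, B6->T, B6->T, B6->T, B6->T, B6->T, B6->T, B6->F, B8->S, ...; hits B1=F, B3=T, B6=T, B6=F, B7=F, B8=S, B10=T, B11=S
test 7 (m=2, n=6) fires B1->T, B2->T, B1->F, B3->F, B4->F, B5->T, B6->T, B6->T, B6->T, B6->T, B6->F, B8->E, B7->T, B9->F, ...; hits B1=T, B1=F, B2=T, B3=F, B4=F, B5=T, B6=T, B6=F, B7=T, B8=E, B9=F, B10=F, B11=E, B12=S
test 8 (m=0, n=8) fires B1->F, B3->F, B4->F, B5->T, B6->T, B6->T, B6->T, B6->T, B6->T, B6->T, B6->T, B6->T, B6->T, B6->F, ...; hits B1=F, B3=F, B4=F, B5=T, B6=T, B6=F, B7=F, B8=S, B10=T, B11=S
the full pool covers 20 outcomes: B1=T, B1=F, B2=T, B2=F, B3=T, B3=F, B4=F, B5=T, B6=T, B6=F, B7=T, B7=F, B8=S, B8=E, B9=F, B10=T, B10=F, B11=S, B11=E, B12=S
size 1 is not enough: best union over all size-1 subsets is 14/20
size 2 is not enough: best union over all size-2 subsets is 19/20
at size 3, {2, 3, 7} reaches all 20 outcomes; every lexicographically earlier size-3 subset fails
Answer: 3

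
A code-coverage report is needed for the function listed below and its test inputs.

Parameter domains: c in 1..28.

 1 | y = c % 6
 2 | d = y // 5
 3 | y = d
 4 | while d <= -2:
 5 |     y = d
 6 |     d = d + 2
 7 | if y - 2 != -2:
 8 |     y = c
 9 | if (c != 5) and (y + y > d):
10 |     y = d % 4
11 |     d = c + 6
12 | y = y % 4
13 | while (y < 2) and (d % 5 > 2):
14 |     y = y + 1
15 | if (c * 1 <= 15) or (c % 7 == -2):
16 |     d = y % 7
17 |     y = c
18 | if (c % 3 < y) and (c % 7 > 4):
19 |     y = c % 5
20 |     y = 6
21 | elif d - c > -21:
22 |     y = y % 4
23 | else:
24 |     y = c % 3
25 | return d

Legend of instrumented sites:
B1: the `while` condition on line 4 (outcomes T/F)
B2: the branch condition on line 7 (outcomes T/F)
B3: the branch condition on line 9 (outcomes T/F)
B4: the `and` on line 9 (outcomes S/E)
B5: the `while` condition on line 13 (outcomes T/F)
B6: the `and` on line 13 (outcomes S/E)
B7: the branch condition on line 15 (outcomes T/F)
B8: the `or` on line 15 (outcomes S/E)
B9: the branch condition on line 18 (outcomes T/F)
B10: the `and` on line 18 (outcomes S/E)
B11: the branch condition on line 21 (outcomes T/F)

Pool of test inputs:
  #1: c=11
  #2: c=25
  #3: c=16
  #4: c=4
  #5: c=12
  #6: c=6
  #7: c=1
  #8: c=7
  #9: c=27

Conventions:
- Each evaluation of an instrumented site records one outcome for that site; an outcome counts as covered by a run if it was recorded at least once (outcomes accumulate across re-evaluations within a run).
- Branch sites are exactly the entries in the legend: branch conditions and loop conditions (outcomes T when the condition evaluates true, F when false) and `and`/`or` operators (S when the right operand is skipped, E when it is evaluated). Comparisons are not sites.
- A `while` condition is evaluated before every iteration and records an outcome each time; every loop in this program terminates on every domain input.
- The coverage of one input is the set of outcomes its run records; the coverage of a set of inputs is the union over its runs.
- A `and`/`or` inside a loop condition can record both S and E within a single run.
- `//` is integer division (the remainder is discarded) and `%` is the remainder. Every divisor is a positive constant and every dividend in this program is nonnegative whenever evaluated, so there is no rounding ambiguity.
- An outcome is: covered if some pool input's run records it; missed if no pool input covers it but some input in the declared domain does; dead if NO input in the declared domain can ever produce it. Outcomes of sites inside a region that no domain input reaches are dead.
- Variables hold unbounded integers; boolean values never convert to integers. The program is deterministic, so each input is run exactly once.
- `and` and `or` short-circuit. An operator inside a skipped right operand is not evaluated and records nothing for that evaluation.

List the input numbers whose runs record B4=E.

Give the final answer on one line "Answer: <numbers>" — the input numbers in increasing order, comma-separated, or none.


input #1 (c=11): produces B4=E
input #2 (c=25): produces B4=E
input #3 (c=16): produces B4=E
input #4 (c=4): produces B4=E
input #5 (c=12): produces B4=E
input #6 (c=6): produces B4=E
input #7 (c=1): produces B4=E
input #8 (c=7): produces B4=E
input #9 (c=27): produces B4=E
Answer: 1, 2, 3, 4, 5, 6, 7, 8, 9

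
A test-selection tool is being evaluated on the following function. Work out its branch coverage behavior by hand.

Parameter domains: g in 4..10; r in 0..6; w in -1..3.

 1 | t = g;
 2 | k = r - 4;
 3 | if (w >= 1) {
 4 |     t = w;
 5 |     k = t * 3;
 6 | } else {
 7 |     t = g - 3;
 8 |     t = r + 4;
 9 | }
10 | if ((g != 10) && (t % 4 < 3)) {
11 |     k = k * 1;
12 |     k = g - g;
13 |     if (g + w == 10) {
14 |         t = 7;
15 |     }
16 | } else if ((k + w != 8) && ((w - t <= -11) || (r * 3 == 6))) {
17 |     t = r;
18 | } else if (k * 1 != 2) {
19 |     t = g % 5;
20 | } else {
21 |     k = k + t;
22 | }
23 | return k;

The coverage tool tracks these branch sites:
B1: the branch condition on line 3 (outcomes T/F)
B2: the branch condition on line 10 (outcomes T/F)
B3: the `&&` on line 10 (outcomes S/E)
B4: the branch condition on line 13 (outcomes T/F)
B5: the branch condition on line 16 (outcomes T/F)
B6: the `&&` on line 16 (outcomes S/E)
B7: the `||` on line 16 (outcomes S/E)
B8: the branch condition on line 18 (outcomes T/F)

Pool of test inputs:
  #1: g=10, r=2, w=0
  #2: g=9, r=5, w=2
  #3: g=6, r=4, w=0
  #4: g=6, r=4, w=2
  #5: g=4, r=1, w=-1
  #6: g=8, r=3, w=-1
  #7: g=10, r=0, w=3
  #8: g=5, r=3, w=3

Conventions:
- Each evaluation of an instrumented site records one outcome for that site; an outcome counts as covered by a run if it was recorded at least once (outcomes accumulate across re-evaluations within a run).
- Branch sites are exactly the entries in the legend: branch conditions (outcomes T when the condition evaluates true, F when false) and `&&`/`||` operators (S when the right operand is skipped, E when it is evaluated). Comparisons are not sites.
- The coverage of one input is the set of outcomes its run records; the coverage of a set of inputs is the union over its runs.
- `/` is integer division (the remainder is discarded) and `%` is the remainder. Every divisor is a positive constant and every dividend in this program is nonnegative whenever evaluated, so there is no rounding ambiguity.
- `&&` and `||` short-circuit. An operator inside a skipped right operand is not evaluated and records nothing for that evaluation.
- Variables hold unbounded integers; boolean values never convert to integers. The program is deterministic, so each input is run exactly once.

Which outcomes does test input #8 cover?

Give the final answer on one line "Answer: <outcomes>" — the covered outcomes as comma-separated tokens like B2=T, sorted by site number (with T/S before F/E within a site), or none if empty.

Tracing the run of input #8 (g=5, r=3, w=3):
  B1->T, B3->E, B2->F, B6->E, B7->E, B5->F, B8->T
collecting distinct outcomes: B1=T, B2=F, B3=E, B5=F, B6=E, B7=E, B8=T

Answer: B1=T, B2=F, B3=E, B5=F, B6=E, B7=E, B8=T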